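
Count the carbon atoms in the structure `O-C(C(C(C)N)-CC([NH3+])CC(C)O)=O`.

9

The symbol for carbon appears 9 times in the SMILES.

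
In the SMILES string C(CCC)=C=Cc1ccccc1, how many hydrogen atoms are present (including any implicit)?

Hydrogens are implicit in SMILES; fill each atom to its normal valence:
  5 × C (aromatic): 1 H each → 5
  2 × C: 2 H each → 4
  2 × C: 1 H each → 2
  1 × C: 3 H
  1 × C: no H
  1 × C (aromatic): no H
  Total hydrogens = 14.

14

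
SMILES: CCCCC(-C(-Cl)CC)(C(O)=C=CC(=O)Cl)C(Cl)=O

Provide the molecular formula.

Heavy atoms from the SMILES: 13 C, 3 Cl, 3 O.
Implicit hydrogens by atom environment:
  5 × C: no H
  4 × C: 2 H each → 8
  3 × Cl: no H
  2 × C: 3 H each → 6
  2 × C: 1 H each → 2
  2 × O: no H
  1 × O: 1 H
  Total hydrogens = 17.
Molecular formula: C13H17Cl3O3

C13H17Cl3O3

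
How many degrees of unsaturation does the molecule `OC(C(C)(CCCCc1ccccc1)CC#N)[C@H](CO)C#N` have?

8

Molecular formula from the SMILES: C18H24N2O2.
DoU = (2C + 2 + N − H − X)/2 = (2·18 + 2 + 2 − 24 − 0)/2 = 16/2 = 8.
(Structurally: 1 ring(s) + 7 π bond(s) = 8.)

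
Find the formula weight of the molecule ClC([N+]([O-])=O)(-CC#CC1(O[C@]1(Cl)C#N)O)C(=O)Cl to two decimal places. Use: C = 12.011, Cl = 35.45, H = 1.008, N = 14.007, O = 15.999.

Molecular formula: C8H3Cl3N2O5.
M = 8×12.011 + 3×35.45 + 3×1.008 + 2×14.007 + 5×15.999 = 313.47 g/mol.

313.47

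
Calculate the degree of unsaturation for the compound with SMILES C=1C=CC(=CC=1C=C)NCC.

Molecular formula from the SMILES: C10H13N.
DoU = (2C + 2 + N − H − X)/2 = (2·10 + 2 + 1 − 13 − 0)/2 = 10/2 = 5.
(Structurally: 1 ring(s) + 4 π bond(s) = 5.)

5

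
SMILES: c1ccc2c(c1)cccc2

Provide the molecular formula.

C10H8

Heavy atoms from the SMILES: 10 C.
Implicit hydrogens by atom environment:
  8 × C (aromatic): 1 H each → 8
  2 × C (aromatic): no H
  Total hydrogens = 8.
Molecular formula: C10H8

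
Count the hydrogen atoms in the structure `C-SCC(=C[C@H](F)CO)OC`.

Hydrogens are implicit in SMILES; fill each atom to its normal valence:
  2 × C: 3 H each → 6
  2 × C: 2 H each → 4
  2 × C: 1 H each → 2
  1 × C: no H
  1 × F: no H
  1 × O: 1 H
  1 × O: no H
  1 × S: no H
  Total hydrogens = 13.

13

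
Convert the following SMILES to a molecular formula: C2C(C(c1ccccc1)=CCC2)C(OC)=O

C14H16O2

Heavy atoms from the SMILES: 14 C, 2 O.
Implicit hydrogens by atom environment:
  5 × C (aromatic): 1 H each → 5
  3 × C: 2 H each → 6
  2 × C: 1 H each → 2
  2 × C: no H
  2 × O: no H
  1 × C: 3 H
  1 × C (aromatic): no H
  Total hydrogens = 16.
Molecular formula: C14H16O2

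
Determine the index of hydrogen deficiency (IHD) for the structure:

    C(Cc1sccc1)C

3

Molecular formula from the SMILES: C7H10S.
DoU = (2C + 2 + N − H − X)/2 = (2·7 + 2 + 0 − 10 − 0)/2 = 6/2 = 3.
(Structurally: 1 ring(s) + 2 π bond(s) = 3.)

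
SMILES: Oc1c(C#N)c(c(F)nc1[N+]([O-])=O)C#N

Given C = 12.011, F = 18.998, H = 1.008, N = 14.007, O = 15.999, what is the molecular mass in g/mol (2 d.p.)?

208.11

Molecular formula: C7HFN4O3.
M = 7×12.011 + 1×18.998 + 1×1.008 + 4×14.007 + 3×15.999 = 208.11 g/mol.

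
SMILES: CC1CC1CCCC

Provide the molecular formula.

C8H16

Heavy atoms from the SMILES: 8 C.
Implicit hydrogens by atom environment:
  4 × C: 2 H each → 8
  2 × C: 3 H each → 6
  2 × C: 1 H each → 2
  Total hydrogens = 16.
Molecular formula: C8H16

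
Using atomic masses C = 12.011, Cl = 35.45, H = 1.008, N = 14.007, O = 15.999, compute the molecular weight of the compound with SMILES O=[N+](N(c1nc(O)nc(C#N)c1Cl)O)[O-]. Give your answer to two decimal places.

231.55

Molecular formula: C5H2ClN5O4.
M = 5×12.011 + 1×35.45 + 2×1.008 + 5×14.007 + 4×15.999 = 231.55 g/mol.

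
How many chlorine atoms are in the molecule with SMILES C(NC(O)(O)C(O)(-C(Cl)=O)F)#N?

1

The symbol for chlorine appears 1 time in the SMILES.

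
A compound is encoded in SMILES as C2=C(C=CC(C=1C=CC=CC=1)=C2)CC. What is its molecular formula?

Heavy atoms from the SMILES: 14 C.
Implicit hydrogens by atom environment:
  9 × C (aromatic): 1 H each → 9
  3 × C (aromatic): no H
  1 × C: 3 H
  1 × C: 2 H
  Total hydrogens = 14.
Molecular formula: C14H14

C14H14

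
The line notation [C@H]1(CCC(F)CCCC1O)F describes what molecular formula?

Heavy atoms from the SMILES: 8 C, 2 F, 1 O.
Implicit hydrogens by atom environment:
  5 × C: 2 H each → 10
  3 × C: 1 H each → 3
  2 × F: no H
  1 × O: 1 H
  Total hydrogens = 14.
Molecular formula: C8H14F2O

C8H14F2O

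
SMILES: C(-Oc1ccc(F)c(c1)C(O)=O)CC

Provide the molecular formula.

C10H11FO3

Heavy atoms from the SMILES: 10 C, 1 F, 3 O.
Implicit hydrogens by atom environment:
  3 × C (aromatic): 1 H each → 3
  3 × C (aromatic): no H
  2 × C: 2 H each → 4
  2 × O: no H
  1 × C: 3 H
  1 × C: no H
  1 × F: no H
  1 × O: 1 H
  Total hydrogens = 11.
Molecular formula: C10H11FO3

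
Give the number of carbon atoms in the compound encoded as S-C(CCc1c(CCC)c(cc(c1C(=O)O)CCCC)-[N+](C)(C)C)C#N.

The symbol for carbon appears 21 times in the SMILES. Lowercase c denotes aromatic carbon and counts toward C.

21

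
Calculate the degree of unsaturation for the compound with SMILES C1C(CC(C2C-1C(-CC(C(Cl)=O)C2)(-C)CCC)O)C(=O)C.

Molecular formula from the SMILES: C17H27ClO3.
DoU = (2C + 2 + N − H − X)/2 = (2·17 + 2 + 0 − 27 − 1)/2 = 8/2 = 4.
(Structurally: 2 ring(s) + 2 π bond(s) = 4.)

4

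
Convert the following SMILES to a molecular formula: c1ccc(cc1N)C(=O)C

Heavy atoms from the SMILES: 8 C, 1 N, 1 O.
Implicit hydrogens by atom environment:
  4 × C (aromatic): 1 H each → 4
  2 × C (aromatic): no H
  1 × C: 3 H
  1 × C: no H
  1 × N: 2 H
  1 × O: no H
  Total hydrogens = 9.
Molecular formula: C8H9NO

C8H9NO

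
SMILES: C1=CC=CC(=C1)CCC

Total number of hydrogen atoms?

12

Hydrogens are implicit in SMILES; fill each atom to its normal valence:
  5 × C (aromatic): 1 H each → 5
  2 × C: 2 H each → 4
  1 × C: 3 H
  1 × C (aromatic): no H
  Total hydrogens = 12.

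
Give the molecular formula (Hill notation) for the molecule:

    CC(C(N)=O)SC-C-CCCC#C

C10H17NOS

Heavy atoms from the SMILES: 10 C, 1 N, 1 O, 1 S.
Implicit hydrogens by atom environment:
  5 × C: 2 H each → 10
  2 × C: 1 H each → 2
  2 × C: no H
  1 × C: 3 H
  1 × N: 2 H
  1 × O: no H
  1 × S: no H
  Total hydrogens = 17.
Molecular formula: C10H17NOS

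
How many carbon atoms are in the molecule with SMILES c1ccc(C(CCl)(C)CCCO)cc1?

The symbol for carbon appears 12 times in the SMILES. Lowercase c denotes aromatic carbon and counts toward C.

12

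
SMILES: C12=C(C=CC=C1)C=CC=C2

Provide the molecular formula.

C10H8

Heavy atoms from the SMILES: 10 C.
Implicit hydrogens by atom environment:
  8 × C (aromatic): 1 H each → 8
  2 × C (aromatic): no H
  Total hydrogens = 8.
Molecular formula: C10H8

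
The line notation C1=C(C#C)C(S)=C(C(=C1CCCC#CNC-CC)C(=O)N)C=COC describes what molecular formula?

Heavy atoms from the SMILES: 20 C, 2 N, 2 O, 1 S.
Implicit hydrogens by atom environment:
  5 × C: 2 H each → 10
  5 × C (aromatic): no H
  4 × C: no H
  3 × C: 1 H each → 3
  2 × C: 3 H each → 6
  2 × O: no H
  1 × C (aromatic): 1 H
  1 × N: 2 H
  1 × N: 1 H
  1 × S: 1 H
  Total hydrogens = 24.
Molecular formula: C20H24N2O2S

C20H24N2O2S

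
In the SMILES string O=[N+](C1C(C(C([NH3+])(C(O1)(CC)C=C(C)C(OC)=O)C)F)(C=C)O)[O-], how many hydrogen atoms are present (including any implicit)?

24

Hydrogens are implicit in SMILES; fill each atom to its normal valence:
  5 × C: no H
  4 × C: 3 H each → 12
  4 × C: 1 H each → 4
  4 × O: no H
  2 × C: 2 H each → 4
  1 × F: no H
  1 × N (charge +1): 3 H
  1 × N (charge +1): no H
  1 × O: 1 H
  1 × O (charge -1): no H
  Total hydrogens = 24.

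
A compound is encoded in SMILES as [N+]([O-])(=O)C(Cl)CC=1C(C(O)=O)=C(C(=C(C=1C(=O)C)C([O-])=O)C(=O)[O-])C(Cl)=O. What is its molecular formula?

[C14H7Cl2NO10]2-

Heavy atoms from the SMILES: 14 C, 2 Cl, 1 N, 10 O.
Implicit hydrogens by atom environment:
  6 × C (aromatic): no H
  6 × O: no H
  5 × C: no H
  3 × O (charge -1): no H
  2 × Cl: no H
  1 × C: 3 H
  1 × C: 2 H
  1 × C: 1 H
  1 × N (charge +1): no H
  1 × O: 1 H
  Total hydrogens = 7.
Net charge -2.
Molecular formula: [C14H7Cl2NO10]2-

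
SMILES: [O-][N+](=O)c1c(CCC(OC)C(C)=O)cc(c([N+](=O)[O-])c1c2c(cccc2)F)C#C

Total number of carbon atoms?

The symbol for carbon appears 20 times in the SMILES. Lowercase c denotes aromatic carbon and counts toward C.

20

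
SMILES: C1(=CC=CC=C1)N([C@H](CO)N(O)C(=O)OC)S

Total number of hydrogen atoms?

Hydrogens are implicit in SMILES; fill each atom to its normal valence:
  5 × C (aromatic): 1 H each → 5
  2 × N: no H
  2 × O: 1 H each → 2
  2 × O: no H
  1 × C: 3 H
  1 × C: 2 H
  1 × C: 1 H
  1 × C: no H
  1 × C (aromatic): no H
  1 × S: 1 H
  Total hydrogens = 14.

14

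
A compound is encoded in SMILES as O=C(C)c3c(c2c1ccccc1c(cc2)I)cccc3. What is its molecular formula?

Heavy atoms from the SMILES: 18 C, 1 I, 1 O.
Implicit hydrogens by atom environment:
  10 × C (aromatic): 1 H each → 10
  6 × C (aromatic): no H
  1 × C: 3 H
  1 × C: no H
  1 × I: no H
  1 × O: no H
  Total hydrogens = 13.
Molecular formula: C18H13IO

C18H13IO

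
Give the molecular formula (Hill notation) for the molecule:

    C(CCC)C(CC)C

C8H18

Heavy atoms from the SMILES: 8 C.
Implicit hydrogens by atom environment:
  4 × C: 2 H each → 8
  3 × C: 3 H each → 9
  1 × C: 1 H
  Total hydrogens = 18.
Molecular formula: C8H18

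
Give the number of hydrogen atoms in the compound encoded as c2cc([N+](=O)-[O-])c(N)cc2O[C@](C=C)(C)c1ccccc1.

16

Hydrogens are implicit in SMILES; fill each atom to its normal valence:
  8 × C (aromatic): 1 H each → 8
  4 × C (aromatic): no H
  2 × O: no H
  1 × C: 3 H
  1 × C: 2 H
  1 × C: 1 H
  1 × C: no H
  1 × N: 2 H
  1 × N (charge +1): no H
  1 × O (charge -1): no H
  Total hydrogens = 16.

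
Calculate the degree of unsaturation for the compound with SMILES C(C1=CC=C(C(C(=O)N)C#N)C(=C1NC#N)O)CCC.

9

Molecular formula from the SMILES: C14H16N4O2.
DoU = (2C + 2 + N − H − X)/2 = (2·14 + 2 + 4 − 16 − 0)/2 = 18/2 = 9.
(Structurally: 1 ring(s) + 8 π bond(s) = 9.)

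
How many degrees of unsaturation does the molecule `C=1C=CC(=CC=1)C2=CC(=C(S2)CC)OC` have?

7

Molecular formula from the SMILES: C13H14OS.
DoU = (2C + 2 + N − H − X)/2 = (2·13 + 2 + 0 − 14 − 0)/2 = 14/2 = 7.
(Structurally: 2 ring(s) + 5 π bond(s) = 7.)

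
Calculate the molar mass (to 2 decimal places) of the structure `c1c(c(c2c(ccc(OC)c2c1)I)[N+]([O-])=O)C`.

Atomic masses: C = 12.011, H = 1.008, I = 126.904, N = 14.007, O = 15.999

343.12

Molecular formula: C12H10INO3.
M = 12×12.011 + 10×1.008 + 1×126.904 + 1×14.007 + 3×15.999 = 343.12 g/mol.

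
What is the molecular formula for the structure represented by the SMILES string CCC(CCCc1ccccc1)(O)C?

Heavy atoms from the SMILES: 13 C, 1 O.
Implicit hydrogens by atom environment:
  5 × C (aromatic): 1 H each → 5
  4 × C: 2 H each → 8
  2 × C: 3 H each → 6
  1 × C: no H
  1 × C (aromatic): no H
  1 × O: 1 H
  Total hydrogens = 20.
Molecular formula: C13H20O

C13H20O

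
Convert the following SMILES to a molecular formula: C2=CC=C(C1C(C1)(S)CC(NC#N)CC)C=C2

C14H18N2S

Heavy atoms from the SMILES: 14 C, 2 N, 1 S.
Implicit hydrogens by atom environment:
  5 × C (aromatic): 1 H each → 5
  3 × C: 2 H each → 6
  2 × C: 1 H each → 2
  2 × C: no H
  1 × C: 3 H
  1 × C (aromatic): no H
  1 × N: 1 H
  1 × N: no H
  1 × S: 1 H
  Total hydrogens = 18.
Molecular formula: C14H18N2S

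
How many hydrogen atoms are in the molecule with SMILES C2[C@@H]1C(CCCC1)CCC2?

Hydrogens are implicit in SMILES; fill each atom to its normal valence:
  8 × C: 2 H each → 16
  2 × C: 1 H each → 2
  Total hydrogens = 18.

18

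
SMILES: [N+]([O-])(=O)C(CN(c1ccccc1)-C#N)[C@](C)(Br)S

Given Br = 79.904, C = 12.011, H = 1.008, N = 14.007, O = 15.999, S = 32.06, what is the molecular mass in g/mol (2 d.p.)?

Molecular formula: C11H12BrN3O2S.
M = 1×79.904 + 11×12.011 + 12×1.008 + 3×14.007 + 2×15.999 + 1×32.06 = 330.20 g/mol.

330.20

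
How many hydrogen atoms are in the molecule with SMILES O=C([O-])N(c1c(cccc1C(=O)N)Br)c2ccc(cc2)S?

Hydrogens are implicit in SMILES; fill each atom to its normal valence:
  7 × C (aromatic): 1 H each → 7
  5 × C (aromatic): no H
  2 × C: no H
  2 × O: no H
  1 × Br: no H
  1 × N: 2 H
  1 × N: no H
  1 × O (charge -1): no H
  1 × S: 1 H
  Total hydrogens = 10.

10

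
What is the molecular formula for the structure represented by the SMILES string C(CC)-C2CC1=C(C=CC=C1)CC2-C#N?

Heavy atoms from the SMILES: 14 C, 1 N.
Implicit hydrogens by atom environment:
  4 × C: 2 H each → 8
  4 × C (aromatic): 1 H each → 4
  2 × C: 1 H each → 2
  2 × C (aromatic): no H
  1 × C: 3 H
  1 × C: no H
  1 × N: no H
  Total hydrogens = 17.
Molecular formula: C14H17N

C14H17N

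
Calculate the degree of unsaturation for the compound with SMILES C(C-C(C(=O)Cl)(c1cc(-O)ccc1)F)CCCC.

Molecular formula from the SMILES: C14H18ClFO2.
DoU = (2C + 2 + N − H − X)/2 = (2·14 + 2 + 0 − 18 − 2)/2 = 10/2 = 5.
(Structurally: 1 ring(s) + 4 π bond(s) = 5.)

5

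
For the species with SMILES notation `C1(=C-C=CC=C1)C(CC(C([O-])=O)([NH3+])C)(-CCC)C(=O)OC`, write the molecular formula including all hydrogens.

C16H23NO4

Heavy atoms from the SMILES: 16 C, 1 N, 4 O.
Implicit hydrogens by atom environment:
  5 × C (aromatic): 1 H each → 5
  4 × C: no H
  3 × C: 3 H each → 9
  3 × C: 2 H each → 6
  3 × O: no H
  1 × C (aromatic): no H
  1 × N (charge +1): 3 H
  1 × O (charge -1): no H
  Total hydrogens = 23.
Molecular formula: C16H23NO4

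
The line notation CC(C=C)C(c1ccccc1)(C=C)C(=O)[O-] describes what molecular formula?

Heavy atoms from the SMILES: 14 C, 2 O.
Implicit hydrogens by atom environment:
  5 × C (aromatic): 1 H each → 5
  3 × C: 1 H each → 3
  2 × C: 2 H each → 4
  2 × C: no H
  1 × C: 3 H
  1 × C (aromatic): no H
  1 × O: no H
  1 × O (charge -1): no H
  Total hydrogens = 15.
Net charge -1.
Molecular formula: C14H15O2-

C14H15O2-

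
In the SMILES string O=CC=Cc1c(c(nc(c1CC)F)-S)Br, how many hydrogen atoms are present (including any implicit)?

Hydrogens are implicit in SMILES; fill each atom to its normal valence:
  5 × C (aromatic): no H
  3 × C: 1 H each → 3
  1 × Br: no H
  1 × C: 3 H
  1 × C: 2 H
  1 × F: no H
  1 × N (aromatic): no H
  1 × O: no H
  1 × S: 1 H
  Total hydrogens = 9.

9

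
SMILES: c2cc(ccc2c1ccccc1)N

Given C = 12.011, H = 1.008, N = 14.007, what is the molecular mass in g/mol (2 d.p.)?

Molecular formula: C12H11N.
M = 12×12.011 + 11×1.008 + 1×14.007 = 169.23 g/mol.

169.23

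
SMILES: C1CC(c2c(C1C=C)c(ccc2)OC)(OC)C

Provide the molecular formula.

Heavy atoms from the SMILES: 15 C, 2 O.
Implicit hydrogens by atom environment:
  3 × C: 3 H each → 9
  3 × C: 2 H each → 6
  3 × C (aromatic): 1 H each → 3
  3 × C (aromatic): no H
  2 × C: 1 H each → 2
  2 × O: no H
  1 × C: no H
  Total hydrogens = 20.
Molecular formula: C15H20O2

C15H20O2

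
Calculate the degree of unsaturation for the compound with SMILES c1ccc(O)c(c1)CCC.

Molecular formula from the SMILES: C9H12O.
DoU = (2C + 2 + N − H − X)/2 = (2·9 + 2 + 0 − 12 − 0)/2 = 8/2 = 4.
(Structurally: 1 ring(s) + 3 π bond(s) = 4.)

4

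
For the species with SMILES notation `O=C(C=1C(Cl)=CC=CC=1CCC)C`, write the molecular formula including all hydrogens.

C11H13ClO

Heavy atoms from the SMILES: 11 C, 1 Cl, 1 O.
Implicit hydrogens by atom environment:
  3 × C (aromatic): 1 H each → 3
  3 × C (aromatic): no H
  2 × C: 3 H each → 6
  2 × C: 2 H each → 4
  1 × C: no H
  1 × Cl: no H
  1 × O: no H
  Total hydrogens = 13.
Molecular formula: C11H13ClO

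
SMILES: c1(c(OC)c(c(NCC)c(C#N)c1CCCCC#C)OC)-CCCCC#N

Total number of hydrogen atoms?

29

Hydrogens are implicit in SMILES; fill each atom to its normal valence:
  9 × C: 2 H each → 18
  6 × C (aromatic): no H
  3 × C: 3 H each → 9
  3 × C: no H
  2 × N: no H
  2 × O: no H
  1 × C: 1 H
  1 × N: 1 H
  Total hydrogens = 29.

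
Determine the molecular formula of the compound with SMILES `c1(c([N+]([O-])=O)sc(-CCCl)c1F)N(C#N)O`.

C7H5ClFN3O3S

Heavy atoms from the SMILES: 7 C, 1 Cl, 1 F, 3 N, 3 O, 1 S.
Implicit hydrogens by atom environment:
  4 × C (aromatic): no H
  2 × C: 2 H each → 4
  2 × N: no H
  1 × C: no H
  1 × Cl: no H
  1 × F: no H
  1 × N (charge +1): no H
  1 × O: 1 H
  1 × O: no H
  1 × O (charge -1): no H
  1 × S (aromatic): no H
  Total hydrogens = 5.
Molecular formula: C7H5ClFN3O3S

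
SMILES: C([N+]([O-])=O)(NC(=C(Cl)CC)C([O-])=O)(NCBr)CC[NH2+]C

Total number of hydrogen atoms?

Hydrogens are implicit in SMILES; fill each atom to its normal valence:
  4 × C: 2 H each → 8
  4 × C: no H
  2 × C: 3 H each → 6
  2 × N: 1 H each → 2
  2 × O: no H
  2 × O (charge -1): no H
  1 × Br: no H
  1 × Cl: no H
  1 × N (charge +1): 2 H
  1 × N (charge +1): no H
  Total hydrogens = 18.

18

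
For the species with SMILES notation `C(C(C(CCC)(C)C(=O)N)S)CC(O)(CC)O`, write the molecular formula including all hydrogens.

Heavy atoms from the SMILES: 12 C, 1 N, 3 O, 1 S.
Implicit hydrogens by atom environment:
  5 × C: 2 H each → 10
  3 × C: 3 H each → 9
  3 × C: no H
  2 × O: 1 H each → 2
  1 × C: 1 H
  1 × N: 2 H
  1 × O: no H
  1 × S: 1 H
  Total hydrogens = 25.
Molecular formula: C12H25NO3S

C12H25NO3S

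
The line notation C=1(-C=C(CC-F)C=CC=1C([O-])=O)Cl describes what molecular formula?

Heavy atoms from the SMILES: 9 C, 1 Cl, 1 F, 2 O.
Implicit hydrogens by atom environment:
  3 × C (aromatic): 1 H each → 3
  3 × C (aromatic): no H
  2 × C: 2 H each → 4
  1 × C: no H
  1 × Cl: no H
  1 × F: no H
  1 × O: no H
  1 × O (charge -1): no H
  Total hydrogens = 7.
Net charge -1.
Molecular formula: C9H7ClFO2-

C9H7ClFO2-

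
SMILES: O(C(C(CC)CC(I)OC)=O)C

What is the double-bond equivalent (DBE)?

1

Molecular formula from the SMILES: C8H15IO3.
DoU = (2C + 2 + N − H − X)/2 = (2·8 + 2 + 0 − 15 − 1)/2 = 2/2 = 1.
(Structurally: 0 ring(s) + 1 π bond(s) = 1.)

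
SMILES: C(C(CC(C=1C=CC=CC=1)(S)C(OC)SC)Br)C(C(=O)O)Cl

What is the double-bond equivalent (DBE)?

5

Molecular formula from the SMILES: C15H20BrClO3S2.
DoU = (2C + 2 + N − H − X)/2 = (2·15 + 2 + 0 − 20 − 2)/2 = 10/2 = 5.
(Structurally: 1 ring(s) + 4 π bond(s) = 5.)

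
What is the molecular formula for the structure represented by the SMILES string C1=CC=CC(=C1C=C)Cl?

Heavy atoms from the SMILES: 8 C, 1 Cl.
Implicit hydrogens by atom environment:
  4 × C (aromatic): 1 H each → 4
  2 × C (aromatic): no H
  1 × C: 2 H
  1 × C: 1 H
  1 × Cl: no H
  Total hydrogens = 7.
Molecular formula: C8H7Cl

C8H7Cl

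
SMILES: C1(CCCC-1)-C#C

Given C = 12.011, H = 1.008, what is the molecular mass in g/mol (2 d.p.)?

Molecular formula: C7H10.
M = 7×12.011 + 10×1.008 = 94.16 g/mol.

94.16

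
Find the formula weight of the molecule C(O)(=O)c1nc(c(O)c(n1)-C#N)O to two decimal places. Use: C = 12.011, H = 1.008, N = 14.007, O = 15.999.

Molecular formula: C6H3N3O4.
M = 6×12.011 + 3×1.008 + 3×14.007 + 4×15.999 = 181.11 g/mol.

181.11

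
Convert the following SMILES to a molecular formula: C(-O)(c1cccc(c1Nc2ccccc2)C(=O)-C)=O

C15H13NO3

Heavy atoms from the SMILES: 15 C, 1 N, 3 O.
Implicit hydrogens by atom environment:
  8 × C (aromatic): 1 H each → 8
  4 × C (aromatic): no H
  2 × C: no H
  2 × O: no H
  1 × C: 3 H
  1 × N: 1 H
  1 × O: 1 H
  Total hydrogens = 13.
Molecular formula: C15H13NO3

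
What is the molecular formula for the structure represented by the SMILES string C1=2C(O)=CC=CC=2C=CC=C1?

Heavy atoms from the SMILES: 10 C, 1 O.
Implicit hydrogens by atom environment:
  7 × C (aromatic): 1 H each → 7
  3 × C (aromatic): no H
  1 × O: 1 H
  Total hydrogens = 8.
Molecular formula: C10H8O

C10H8O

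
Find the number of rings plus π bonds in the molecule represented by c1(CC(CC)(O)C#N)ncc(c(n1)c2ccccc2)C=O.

Molecular formula from the SMILES: C16H15N3O2.
DoU = (2C + 2 + N − H − X)/2 = (2·16 + 2 + 3 − 15 − 0)/2 = 22/2 = 11.
(Structurally: 2 ring(s) + 9 π bond(s) = 11.)

11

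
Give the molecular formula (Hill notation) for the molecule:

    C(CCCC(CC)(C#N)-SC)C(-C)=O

Heavy atoms from the SMILES: 11 C, 1 N, 1 O, 1 S.
Implicit hydrogens by atom environment:
  5 × C: 2 H each → 10
  3 × C: 3 H each → 9
  3 × C: no H
  1 × N: no H
  1 × O: no H
  1 × S: no H
  Total hydrogens = 19.
Molecular formula: C11H19NOS

C11H19NOS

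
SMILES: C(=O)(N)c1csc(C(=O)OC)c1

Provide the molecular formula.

Heavy atoms from the SMILES: 7 C, 1 N, 3 O, 1 S.
Implicit hydrogens by atom environment:
  3 × O: no H
  2 × C (aromatic): 1 H each → 2
  2 × C (aromatic): no H
  2 × C: no H
  1 × C: 3 H
  1 × N: 2 H
  1 × S (aromatic): no H
  Total hydrogens = 7.
Molecular formula: C7H7NO3S

C7H7NO3S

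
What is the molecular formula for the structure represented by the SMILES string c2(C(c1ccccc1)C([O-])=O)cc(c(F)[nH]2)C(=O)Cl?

Heavy atoms from the SMILES: 13 C, 1 Cl, 1 F, 1 N, 3 O.
Implicit hydrogens by atom environment:
  6 × C (aromatic): 1 H each → 6
  4 × C (aromatic): no H
  2 × C: no H
  2 × O: no H
  1 × C: 1 H
  1 × Cl: no H
  1 × F: no H
  1 × N (aromatic): 1 H
  1 × O (charge -1): no H
  Total hydrogens = 8.
Net charge -1.
Molecular formula: C13H8ClFNO3-

C13H8ClFNO3-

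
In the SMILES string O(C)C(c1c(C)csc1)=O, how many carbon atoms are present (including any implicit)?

The symbol for carbon appears 7 times in the SMILES. Lowercase c denotes aromatic carbon and counts toward C.

7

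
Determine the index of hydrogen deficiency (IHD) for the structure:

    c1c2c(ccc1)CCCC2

Molecular formula from the SMILES: C10H12.
DoU = (2C + 2 + N − H − X)/2 = (2·10 + 2 + 0 − 12 − 0)/2 = 10/2 = 5.
(Structurally: 2 ring(s) + 3 π bond(s) = 5.)

5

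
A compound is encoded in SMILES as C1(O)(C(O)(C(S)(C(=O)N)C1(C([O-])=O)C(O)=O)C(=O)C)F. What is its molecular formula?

C9H9FNO8S-

Heavy atoms from the SMILES: 9 C, 1 F, 1 N, 8 O, 1 S.
Implicit hydrogens by atom environment:
  8 × C: no H
  4 × O: no H
  3 × O: 1 H each → 3
  1 × C: 3 H
  1 × F: no H
  1 × N: 2 H
  1 × O (charge -1): no H
  1 × S: 1 H
  Total hydrogens = 9.
Net charge -1.
Molecular formula: C9H9FNO8S-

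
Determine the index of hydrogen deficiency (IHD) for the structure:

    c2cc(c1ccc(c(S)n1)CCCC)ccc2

8

Molecular formula from the SMILES: C15H17NS.
DoU = (2C + 2 + N − H − X)/2 = (2·15 + 2 + 1 − 17 − 0)/2 = 16/2 = 8.
(Structurally: 2 ring(s) + 6 π bond(s) = 8.)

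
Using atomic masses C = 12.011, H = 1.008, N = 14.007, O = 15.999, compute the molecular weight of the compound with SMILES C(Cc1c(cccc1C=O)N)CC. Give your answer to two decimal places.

177.25

Molecular formula: C11H15NO.
M = 11×12.011 + 15×1.008 + 1×14.007 + 1×15.999 = 177.25 g/mol.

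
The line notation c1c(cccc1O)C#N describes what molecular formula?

C7H5NO

Heavy atoms from the SMILES: 7 C, 1 N, 1 O.
Implicit hydrogens by atom environment:
  4 × C (aromatic): 1 H each → 4
  2 × C (aromatic): no H
  1 × C: no H
  1 × N: no H
  1 × O: 1 H
  Total hydrogens = 5.
Molecular formula: C7H5NO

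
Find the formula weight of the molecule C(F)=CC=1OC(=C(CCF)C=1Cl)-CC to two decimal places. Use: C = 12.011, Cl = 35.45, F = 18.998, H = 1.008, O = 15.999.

Molecular formula: C10H11ClF2O.
M = 10×12.011 + 1×35.45 + 2×18.998 + 11×1.008 + 1×15.999 = 220.64 g/mol.

220.64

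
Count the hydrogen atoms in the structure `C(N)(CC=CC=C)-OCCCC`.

Hydrogens are implicit in SMILES; fill each atom to its normal valence:
  5 × C: 2 H each → 10
  4 × C: 1 H each → 4
  1 × C: 3 H
  1 × N: 2 H
  1 × O: no H
  Total hydrogens = 19.

19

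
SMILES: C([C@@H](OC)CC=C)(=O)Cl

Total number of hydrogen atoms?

9

Hydrogens are implicit in SMILES; fill each atom to its normal valence:
  2 × C: 2 H each → 4
  2 × C: 1 H each → 2
  2 × O: no H
  1 × C: 3 H
  1 × C: no H
  1 × Cl: no H
  Total hydrogens = 9.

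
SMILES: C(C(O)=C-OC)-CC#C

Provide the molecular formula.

Heavy atoms from the SMILES: 7 C, 2 O.
Implicit hydrogens by atom environment:
  2 × C: 2 H each → 4
  2 × C: 1 H each → 2
  2 × C: no H
  1 × C: 3 H
  1 × O: 1 H
  1 × O: no H
  Total hydrogens = 10.
Molecular formula: C7H10O2

C7H10O2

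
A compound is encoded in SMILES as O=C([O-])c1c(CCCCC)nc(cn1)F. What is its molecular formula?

C10H12FN2O2-

Heavy atoms from the SMILES: 10 C, 1 F, 2 N, 2 O.
Implicit hydrogens by atom environment:
  4 × C: 2 H each → 8
  3 × C (aromatic): no H
  2 × N (aromatic): no H
  1 × C: 3 H
  1 × C (aromatic): 1 H
  1 × C: no H
  1 × F: no H
  1 × O: no H
  1 × O (charge -1): no H
  Total hydrogens = 12.
Net charge -1.
Molecular formula: C10H12FN2O2-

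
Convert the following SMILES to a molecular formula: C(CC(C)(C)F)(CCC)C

Heavy atoms from the SMILES: 9 C, 1 F.
Implicit hydrogens by atom environment:
  4 × C: 3 H each → 12
  3 × C: 2 H each → 6
  1 × C: 1 H
  1 × C: no H
  1 × F: no H
  Total hydrogens = 19.
Molecular formula: C9H19F

C9H19F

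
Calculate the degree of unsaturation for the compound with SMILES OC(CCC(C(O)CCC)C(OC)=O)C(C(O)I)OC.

1

Molecular formula from the SMILES: C13H25IO6.
DoU = (2C + 2 + N − H − X)/2 = (2·13 + 2 + 0 − 25 − 1)/2 = 2/2 = 1.
(Structurally: 0 ring(s) + 1 π bond(s) = 1.)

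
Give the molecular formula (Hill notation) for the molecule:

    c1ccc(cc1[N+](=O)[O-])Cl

Heavy atoms from the SMILES: 6 C, 1 Cl, 1 N, 2 O.
Implicit hydrogens by atom environment:
  4 × C (aromatic): 1 H each → 4
  2 × C (aromatic): no H
  1 × Cl: no H
  1 × N (charge +1): no H
  1 × O: no H
  1 × O (charge -1): no H
  Total hydrogens = 4.
Molecular formula: C6H4ClNO2

C6H4ClNO2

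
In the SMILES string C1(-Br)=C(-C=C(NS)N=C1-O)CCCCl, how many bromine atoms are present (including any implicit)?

The symbol for bromine appears 1 time in the SMILES.

1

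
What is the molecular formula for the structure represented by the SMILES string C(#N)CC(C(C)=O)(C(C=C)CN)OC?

Heavy atoms from the SMILES: 10 C, 2 N, 2 O.
Implicit hydrogens by atom environment:
  3 × C: 2 H each → 6
  3 × C: no H
  2 × C: 3 H each → 6
  2 × C: 1 H each → 2
  2 × O: no H
  1 × N: 2 H
  1 × N: no H
  Total hydrogens = 16.
Molecular formula: C10H16N2O2

C10H16N2O2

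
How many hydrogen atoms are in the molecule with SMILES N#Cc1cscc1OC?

5

Hydrogens are implicit in SMILES; fill each atom to its normal valence:
  2 × C (aromatic): 1 H each → 2
  2 × C (aromatic): no H
  1 × C: 3 H
  1 × C: no H
  1 × N: no H
  1 × O: no H
  1 × S (aromatic): no H
  Total hydrogens = 5.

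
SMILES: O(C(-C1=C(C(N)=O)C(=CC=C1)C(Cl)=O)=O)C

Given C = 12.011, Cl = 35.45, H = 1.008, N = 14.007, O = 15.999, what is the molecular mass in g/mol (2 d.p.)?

Molecular formula: C10H8ClNO4.
M = 10×12.011 + 1×35.45 + 8×1.008 + 1×14.007 + 4×15.999 = 241.63 g/mol.

241.63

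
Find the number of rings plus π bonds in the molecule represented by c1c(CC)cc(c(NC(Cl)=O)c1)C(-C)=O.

6

Molecular formula from the SMILES: C11H12ClNO2.
DoU = (2C + 2 + N − H − X)/2 = (2·11 + 2 + 1 − 12 − 1)/2 = 12/2 = 6.
(Structurally: 1 ring(s) + 5 π bond(s) = 6.)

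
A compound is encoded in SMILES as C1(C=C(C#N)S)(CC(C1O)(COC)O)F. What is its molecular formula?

C9H12FNO3S

Heavy atoms from the SMILES: 9 C, 1 F, 1 N, 3 O, 1 S.
Implicit hydrogens by atom environment:
  4 × C: no H
  2 × C: 2 H each → 4
  2 × C: 1 H each → 2
  2 × O: 1 H each → 2
  1 × C: 3 H
  1 × F: no H
  1 × N: no H
  1 × O: no H
  1 × S: 1 H
  Total hydrogens = 12.
Molecular formula: C9H12FNO3S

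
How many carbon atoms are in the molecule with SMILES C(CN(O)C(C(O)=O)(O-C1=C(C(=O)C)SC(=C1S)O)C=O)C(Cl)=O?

The symbol for carbon appears 12 times in the SMILES. (Cl is a single chlorine, not C + l.)

12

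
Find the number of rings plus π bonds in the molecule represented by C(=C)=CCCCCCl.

2

Molecular formula from the SMILES: C7H11Cl.
DoU = (2C + 2 + N − H − X)/2 = (2·7 + 2 + 0 − 11 − 1)/2 = 4/2 = 2.
(Structurally: 0 ring(s) + 2 π bond(s) = 2.)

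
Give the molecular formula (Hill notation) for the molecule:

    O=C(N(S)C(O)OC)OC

Heavy atoms from the SMILES: 4 C, 1 N, 4 O, 1 S.
Implicit hydrogens by atom environment:
  3 × O: no H
  2 × C: 3 H each → 6
  1 × C: 1 H
  1 × C: no H
  1 × N: no H
  1 × O: 1 H
  1 × S: 1 H
  Total hydrogens = 9.
Molecular formula: C4H9NO4S

C4H9NO4S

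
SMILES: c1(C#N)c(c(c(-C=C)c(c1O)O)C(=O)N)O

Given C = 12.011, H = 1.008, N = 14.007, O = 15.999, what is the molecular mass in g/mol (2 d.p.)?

Molecular formula: C10H8N2O4.
M = 10×12.011 + 8×1.008 + 2×14.007 + 4×15.999 = 220.18 g/mol.

220.18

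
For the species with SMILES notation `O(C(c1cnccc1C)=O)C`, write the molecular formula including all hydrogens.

C8H9NO2

Heavy atoms from the SMILES: 8 C, 1 N, 2 O.
Implicit hydrogens by atom environment:
  3 × C (aromatic): 1 H each → 3
  2 × C: 3 H each → 6
  2 × C (aromatic): no H
  2 × O: no H
  1 × C: no H
  1 × N (aromatic): no H
  Total hydrogens = 9.
Molecular formula: C8H9NO2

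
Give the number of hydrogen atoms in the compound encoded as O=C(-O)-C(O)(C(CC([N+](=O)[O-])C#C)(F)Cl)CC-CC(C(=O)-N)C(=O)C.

18

Hydrogens are implicit in SMILES; fill each atom to its normal valence:
  6 × C: no H
  4 × C: 2 H each → 8
  4 × O: no H
  3 × C: 1 H each → 3
  2 × O: 1 H each → 2
  1 × C: 3 H
  1 × Cl: no H
  1 × F: no H
  1 × N: 2 H
  1 × N (charge +1): no H
  1 × O (charge -1): no H
  Total hydrogens = 18.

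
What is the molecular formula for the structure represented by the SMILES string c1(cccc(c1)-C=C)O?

Heavy atoms from the SMILES: 8 C, 1 O.
Implicit hydrogens by atom environment:
  4 × C (aromatic): 1 H each → 4
  2 × C (aromatic): no H
  1 × C: 2 H
  1 × C: 1 H
  1 × O: 1 H
  Total hydrogens = 8.
Molecular formula: C8H8O

C8H8O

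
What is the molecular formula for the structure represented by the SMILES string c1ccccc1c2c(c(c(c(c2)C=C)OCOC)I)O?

C16H15IO3

Heavy atoms from the SMILES: 16 C, 1 I, 3 O.
Implicit hydrogens by atom environment:
  6 × C (aromatic): 1 H each → 6
  6 × C (aromatic): no H
  2 × C: 2 H each → 4
  2 × O: no H
  1 × C: 3 H
  1 × C: 1 H
  1 × I: no H
  1 × O: 1 H
  Total hydrogens = 15.
Molecular formula: C16H15IO3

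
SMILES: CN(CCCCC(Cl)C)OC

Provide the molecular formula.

C8H18ClNO

Heavy atoms from the SMILES: 8 C, 1 Cl, 1 N, 1 O.
Implicit hydrogens by atom environment:
  4 × C: 2 H each → 8
  3 × C: 3 H each → 9
  1 × C: 1 H
  1 × Cl: no H
  1 × N: no H
  1 × O: no H
  Total hydrogens = 18.
Molecular formula: C8H18ClNO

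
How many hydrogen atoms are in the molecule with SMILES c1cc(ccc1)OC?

Hydrogens are implicit in SMILES; fill each atom to its normal valence:
  5 × C (aromatic): 1 H each → 5
  1 × C: 3 H
  1 × C (aromatic): no H
  1 × O: no H
  Total hydrogens = 8.

8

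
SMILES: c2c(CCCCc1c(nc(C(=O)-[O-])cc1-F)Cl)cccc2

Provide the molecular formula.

C16H14ClFNO2-

Heavy atoms from the SMILES: 16 C, 1 Cl, 1 F, 1 N, 2 O.
Implicit hydrogens by atom environment:
  6 × C (aromatic): 1 H each → 6
  5 × C (aromatic): no H
  4 × C: 2 H each → 8
  1 × C: no H
  1 × Cl: no H
  1 × F: no H
  1 × N (aromatic): no H
  1 × O: no H
  1 × O (charge -1): no H
  Total hydrogens = 14.
Net charge -1.
Molecular formula: C16H14ClFNO2-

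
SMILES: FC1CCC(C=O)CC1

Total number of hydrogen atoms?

Hydrogens are implicit in SMILES; fill each atom to its normal valence:
  4 × C: 2 H each → 8
  3 × C: 1 H each → 3
  1 × F: no H
  1 × O: no H
  Total hydrogens = 11.

11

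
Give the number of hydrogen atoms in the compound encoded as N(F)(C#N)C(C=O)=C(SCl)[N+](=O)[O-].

1

Hydrogens are implicit in SMILES; fill each atom to its normal valence:
  3 × C: no H
  2 × N: no H
  2 × O: no H
  1 × C: 1 H
  1 × Cl: no H
  1 × F: no H
  1 × N (charge +1): no H
  1 × O (charge -1): no H
  1 × S: no H
  Total hydrogens = 1.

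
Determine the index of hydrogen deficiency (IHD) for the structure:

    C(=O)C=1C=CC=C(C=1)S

5

Molecular formula from the SMILES: C7H6OS.
DoU = (2C + 2 + N − H − X)/2 = (2·7 + 2 + 0 − 6 − 0)/2 = 10/2 = 5.
(Structurally: 1 ring(s) + 4 π bond(s) = 5.)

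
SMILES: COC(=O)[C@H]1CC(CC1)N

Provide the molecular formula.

Heavy atoms from the SMILES: 7 C, 1 N, 2 O.
Implicit hydrogens by atom environment:
  3 × C: 2 H each → 6
  2 × C: 1 H each → 2
  2 × O: no H
  1 × C: 3 H
  1 × C: no H
  1 × N: 2 H
  Total hydrogens = 13.
Molecular formula: C7H13NO2

C7H13NO2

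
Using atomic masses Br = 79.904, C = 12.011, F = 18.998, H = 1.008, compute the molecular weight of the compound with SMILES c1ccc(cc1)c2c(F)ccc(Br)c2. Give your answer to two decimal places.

Molecular formula: C12H8BrF.
M = 1×79.904 + 12×12.011 + 1×18.998 + 8×1.008 = 251.10 g/mol.

251.10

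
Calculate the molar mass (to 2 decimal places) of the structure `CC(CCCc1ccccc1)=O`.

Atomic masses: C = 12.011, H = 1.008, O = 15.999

162.23

Molecular formula: C11H14O.
M = 11×12.011 + 14×1.008 + 1×15.999 = 162.23 g/mol.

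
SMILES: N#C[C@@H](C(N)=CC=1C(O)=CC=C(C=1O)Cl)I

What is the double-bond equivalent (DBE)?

7

Molecular formula from the SMILES: C10H8ClIN2O2.
DoU = (2C + 2 + N − H − X)/2 = (2·10 + 2 + 2 − 8 − 2)/2 = 14/2 = 7.
(Structurally: 1 ring(s) + 6 π bond(s) = 7.)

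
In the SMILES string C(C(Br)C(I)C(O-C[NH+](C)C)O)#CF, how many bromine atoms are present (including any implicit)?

1

The symbol for bromine appears 1 time in the SMILES.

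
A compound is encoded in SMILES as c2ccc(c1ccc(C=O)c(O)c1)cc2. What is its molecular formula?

Heavy atoms from the SMILES: 13 C, 2 O.
Implicit hydrogens by atom environment:
  8 × C (aromatic): 1 H each → 8
  4 × C (aromatic): no H
  1 × C: 1 H
  1 × O: 1 H
  1 × O: no H
  Total hydrogens = 10.
Molecular formula: C13H10O2

C13H10O2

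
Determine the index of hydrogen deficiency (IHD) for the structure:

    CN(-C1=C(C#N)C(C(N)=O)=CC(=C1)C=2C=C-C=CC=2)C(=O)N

12

Molecular formula from the SMILES: C16H14N4O2.
DoU = (2C + 2 + N − H − X)/2 = (2·16 + 2 + 4 − 14 − 0)/2 = 24/2 = 12.
(Structurally: 2 ring(s) + 10 π bond(s) = 12.)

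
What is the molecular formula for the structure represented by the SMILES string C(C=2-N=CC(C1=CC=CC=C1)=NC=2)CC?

Heavy atoms from the SMILES: 13 C, 2 N.
Implicit hydrogens by atom environment:
  7 × C (aromatic): 1 H each → 7
  3 × C (aromatic): no H
  2 × C: 2 H each → 4
  2 × N (aromatic): no H
  1 × C: 3 H
  Total hydrogens = 14.
Molecular formula: C13H14N2

C13H14N2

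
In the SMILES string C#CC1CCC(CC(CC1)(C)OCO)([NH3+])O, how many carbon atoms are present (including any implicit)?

12

The symbol for carbon appears 12 times in the SMILES.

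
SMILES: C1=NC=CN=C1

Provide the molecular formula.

Heavy atoms from the SMILES: 4 C, 2 N.
Implicit hydrogens by atom environment:
  4 × C (aromatic): 1 H each → 4
  2 × N (aromatic): no H
  Total hydrogens = 4.
Molecular formula: C4H4N2

C4H4N2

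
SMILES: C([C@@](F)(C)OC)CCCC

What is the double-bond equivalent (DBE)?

Molecular formula from the SMILES: C8H17FO.
DoU = (2C + 2 + N − H − X)/2 = (2·8 + 2 + 0 − 17 − 1)/2 = 0/2 = 0.
(Structurally: 0 ring(s) + 0 π bond(s) = 0.)

0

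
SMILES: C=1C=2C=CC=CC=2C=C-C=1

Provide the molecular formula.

C10H8

Heavy atoms from the SMILES: 10 C.
Implicit hydrogens by atom environment:
  8 × C (aromatic): 1 H each → 8
  2 × C (aromatic): no H
  Total hydrogens = 8.
Molecular formula: C10H8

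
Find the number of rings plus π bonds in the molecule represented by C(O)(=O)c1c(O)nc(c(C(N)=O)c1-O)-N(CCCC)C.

Molecular formula from the SMILES: C12H17N3O5.
DoU = (2C + 2 + N − H − X)/2 = (2·12 + 2 + 3 − 17 − 0)/2 = 12/2 = 6.
(Structurally: 1 ring(s) + 5 π bond(s) = 6.)

6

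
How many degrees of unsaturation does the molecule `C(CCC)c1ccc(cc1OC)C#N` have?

6

Molecular formula from the SMILES: C12H15NO.
DoU = (2C + 2 + N − H − X)/2 = (2·12 + 2 + 1 − 15 − 0)/2 = 12/2 = 6.
(Structurally: 1 ring(s) + 5 π bond(s) = 6.)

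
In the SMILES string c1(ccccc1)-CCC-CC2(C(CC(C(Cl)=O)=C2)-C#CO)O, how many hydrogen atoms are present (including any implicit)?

Hydrogens are implicit in SMILES; fill each atom to its normal valence:
  5 × C: 2 H each → 10
  5 × C (aromatic): 1 H each → 5
  5 × C: no H
  2 × C: 1 H each → 2
  2 × O: 1 H each → 2
  1 × C (aromatic): no H
  1 × Cl: no H
  1 × O: no H
  Total hydrogens = 19.

19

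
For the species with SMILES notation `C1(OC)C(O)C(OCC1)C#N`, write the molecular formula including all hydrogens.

C7H11NO3

Heavy atoms from the SMILES: 7 C, 1 N, 3 O.
Implicit hydrogens by atom environment:
  3 × C: 1 H each → 3
  2 × C: 2 H each → 4
  2 × O: no H
  1 × C: 3 H
  1 × C: no H
  1 × N: no H
  1 × O: 1 H
  Total hydrogens = 11.
Molecular formula: C7H11NO3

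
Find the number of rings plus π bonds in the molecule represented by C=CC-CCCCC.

1

Molecular formula from the SMILES: C8H16.
DoU = (2C + 2 + N − H − X)/2 = (2·8 + 2 + 0 − 16 − 0)/2 = 2/2 = 1.
(Structurally: 0 ring(s) + 1 π bond(s) = 1.)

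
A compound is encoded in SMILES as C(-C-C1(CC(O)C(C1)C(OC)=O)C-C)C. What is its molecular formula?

Heavy atoms from the SMILES: 12 C, 3 O.
Implicit hydrogens by atom environment:
  5 × C: 2 H each → 10
  3 × C: 3 H each → 9
  2 × C: 1 H each → 2
  2 × C: no H
  2 × O: no H
  1 × O: 1 H
  Total hydrogens = 22.
Molecular formula: C12H22O3

C12H22O3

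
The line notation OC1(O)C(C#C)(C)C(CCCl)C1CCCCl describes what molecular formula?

Heavy atoms from the SMILES: 12 C, 2 Cl, 2 O.
Implicit hydrogens by atom environment:
  5 × C: 2 H each → 10
  3 × C: 1 H each → 3
  3 × C: no H
  2 × Cl: no H
  2 × O: 1 H each → 2
  1 × C: 3 H
  Total hydrogens = 18.
Molecular formula: C12H18Cl2O2

C12H18Cl2O2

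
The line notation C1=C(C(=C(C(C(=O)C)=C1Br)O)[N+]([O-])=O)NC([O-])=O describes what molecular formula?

C9H6BrN2O6-

Heavy atoms from the SMILES: 1 Br, 9 C, 2 N, 6 O.
Implicit hydrogens by atom environment:
  5 × C (aromatic): no H
  3 × O: no H
  2 × C: no H
  2 × O (charge -1): no H
  1 × Br: no H
  1 × C: 3 H
  1 × C (aromatic): 1 H
  1 × N: 1 H
  1 × N (charge +1): no H
  1 × O: 1 H
  Total hydrogens = 6.
Net charge -1.
Molecular formula: C9H6BrN2O6-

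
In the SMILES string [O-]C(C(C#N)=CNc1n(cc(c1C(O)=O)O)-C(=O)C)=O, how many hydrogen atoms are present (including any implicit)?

8

Hydrogens are implicit in SMILES; fill each atom to its normal valence:
  5 × C: no H
  3 × C (aromatic): no H
  3 × O: no H
  2 × O: 1 H each → 2
  1 × C: 3 H
  1 × C (aromatic): 1 H
  1 × C: 1 H
  1 × N: 1 H
  1 × N (aromatic): no H
  1 × N: no H
  1 × O (charge -1): no H
  Total hydrogens = 8.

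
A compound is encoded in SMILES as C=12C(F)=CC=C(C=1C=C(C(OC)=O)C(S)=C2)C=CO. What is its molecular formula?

Heavy atoms from the SMILES: 14 C, 1 F, 3 O, 1 S.
Implicit hydrogens by atom environment:
  6 × C (aromatic): no H
  4 × C (aromatic): 1 H each → 4
  2 × C: 1 H each → 2
  2 × O: no H
  1 × C: 3 H
  1 × C: no H
  1 × F: no H
  1 × O: 1 H
  1 × S: 1 H
  Total hydrogens = 11.
Molecular formula: C14H11FO3S

C14H11FO3S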